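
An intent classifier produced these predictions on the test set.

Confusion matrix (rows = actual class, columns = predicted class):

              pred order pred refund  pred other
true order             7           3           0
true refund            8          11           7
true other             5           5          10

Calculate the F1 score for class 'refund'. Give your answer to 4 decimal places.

Treat 'refund' as positive and all other classes as negative.
F1 score = 2·TP/(2·TP+FP+FN).
refund: TP=11, FP=3+5=8, FN=8+7=15 → 22/45 = 0.48889

0.4889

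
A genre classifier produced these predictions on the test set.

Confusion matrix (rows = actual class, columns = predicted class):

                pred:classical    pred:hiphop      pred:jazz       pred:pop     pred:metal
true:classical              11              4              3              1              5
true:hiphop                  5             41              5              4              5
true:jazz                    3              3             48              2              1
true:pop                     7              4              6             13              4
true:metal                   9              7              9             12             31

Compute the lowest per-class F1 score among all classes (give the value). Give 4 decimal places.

0.3729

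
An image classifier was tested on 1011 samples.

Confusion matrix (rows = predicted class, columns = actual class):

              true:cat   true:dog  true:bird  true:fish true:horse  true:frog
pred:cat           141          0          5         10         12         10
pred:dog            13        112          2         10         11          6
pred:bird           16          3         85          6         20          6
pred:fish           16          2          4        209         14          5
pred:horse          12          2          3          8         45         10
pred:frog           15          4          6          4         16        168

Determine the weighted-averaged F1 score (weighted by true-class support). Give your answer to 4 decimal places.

0.7451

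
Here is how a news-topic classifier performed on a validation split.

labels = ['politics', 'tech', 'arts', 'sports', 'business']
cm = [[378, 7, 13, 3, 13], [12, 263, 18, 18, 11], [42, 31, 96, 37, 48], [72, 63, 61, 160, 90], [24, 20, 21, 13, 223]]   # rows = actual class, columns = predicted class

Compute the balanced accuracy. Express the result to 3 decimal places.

Balanced accuracy = mean of per-class recall.
  politics: recall = 378/414 = 0.9130
  tech: recall = 263/322 = 0.8168
  arts: recall = 96/254 = 0.3780
  sports: recall = 160/446 = 0.3587
  business: recall = 223/301 = 0.7409
Mean = (0.9130 + 0.8168 + 0.3780 + 0.3587 + 0.7409) / 5 = 0.641

0.641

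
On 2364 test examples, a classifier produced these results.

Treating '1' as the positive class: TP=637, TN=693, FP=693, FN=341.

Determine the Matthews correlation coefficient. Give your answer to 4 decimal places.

MCC = (TP·TN − FP·FN) / √((TP+FP)(TP+FN)(TN+FP)(TN+FN))
Numerator = 637·693 − 693·341 = 205128
Denominator = √(1330·978·1386·1034) = √1864121711760 = 1365328.4263
MCC = 205128 / 1365328.4263 = 0.1502

0.1502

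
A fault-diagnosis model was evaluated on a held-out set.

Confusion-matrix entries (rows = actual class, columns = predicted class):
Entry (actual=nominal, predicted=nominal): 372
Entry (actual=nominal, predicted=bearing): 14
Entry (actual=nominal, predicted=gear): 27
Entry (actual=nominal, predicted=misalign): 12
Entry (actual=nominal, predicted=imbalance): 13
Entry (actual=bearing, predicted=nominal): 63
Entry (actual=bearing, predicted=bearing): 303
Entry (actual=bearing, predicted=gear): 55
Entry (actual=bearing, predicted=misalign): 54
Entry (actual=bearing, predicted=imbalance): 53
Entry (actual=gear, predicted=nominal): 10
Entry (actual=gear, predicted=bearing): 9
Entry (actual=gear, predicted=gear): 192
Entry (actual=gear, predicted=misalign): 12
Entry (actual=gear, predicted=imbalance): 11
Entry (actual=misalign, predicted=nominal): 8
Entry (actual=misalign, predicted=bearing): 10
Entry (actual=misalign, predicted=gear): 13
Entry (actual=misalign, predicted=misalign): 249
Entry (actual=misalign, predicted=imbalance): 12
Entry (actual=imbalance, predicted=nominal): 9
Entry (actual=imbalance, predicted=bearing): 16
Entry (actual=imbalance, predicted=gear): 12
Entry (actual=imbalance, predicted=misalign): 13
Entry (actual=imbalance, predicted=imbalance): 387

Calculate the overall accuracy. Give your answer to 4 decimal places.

0.7792

Accuracy = trace / total = (372+303+192+249+387=1503) / 1929 = 1503/1929 = 0.7792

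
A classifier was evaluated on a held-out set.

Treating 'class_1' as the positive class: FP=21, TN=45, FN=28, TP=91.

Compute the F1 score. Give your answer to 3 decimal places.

0.788

Precision = TP/(TP+FP) = 91/112 = 0.8125
Recall = TP/(TP+FN) = 91/119 = 0.7647
F1 = 2·TP/(2·TP+FP+FN) = 182/231 = 0.788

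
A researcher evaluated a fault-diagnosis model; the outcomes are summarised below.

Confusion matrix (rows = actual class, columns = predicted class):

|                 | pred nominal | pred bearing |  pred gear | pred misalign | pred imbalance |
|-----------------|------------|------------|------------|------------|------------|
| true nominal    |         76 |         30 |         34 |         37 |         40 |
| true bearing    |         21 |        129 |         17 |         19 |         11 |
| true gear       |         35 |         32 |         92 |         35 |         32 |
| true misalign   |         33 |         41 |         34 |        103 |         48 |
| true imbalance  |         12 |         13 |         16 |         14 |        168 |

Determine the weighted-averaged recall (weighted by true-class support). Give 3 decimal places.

Per-class recall (TP/(TP+FN)):
  nominal: TP=76, FN=30+34+37+40=141 → 76/217 = 0.3502
  bearing: TP=129, FN=21+17+19+11=68 → 129/197 = 0.6548
  gear: TP=92, FN=35+32+35+32=134 → 92/226 = 0.4071
  misalign: TP=103, FN=33+41+34+48=156 → 103/259 = 0.3977
  imbalance: TP=168, FN=12+13+16+14=55 → 168/223 = 0.7534
Weighted-recall = Σ (supportᵢ/N)·recallᵢ with N=1122: (217/1122)·0.3502 + (197/1122)·0.6548 + (226/1122)·0.4071 + (259/1122)·0.3977 + (223/1122)·0.7534 = 0.506

0.506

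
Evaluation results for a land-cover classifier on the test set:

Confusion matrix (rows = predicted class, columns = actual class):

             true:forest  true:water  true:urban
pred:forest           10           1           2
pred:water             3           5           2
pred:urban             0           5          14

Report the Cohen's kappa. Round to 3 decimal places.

Observed agreement pₒ = trace/N = 29/42 = 0.6905
Expected agreement pₑ = Σ (rowᵢ·colᵢ)/N² = (13·13 + 11·10 + 18·19)/42² = 0.3520
κ = (pₒ − pₑ)/(1 − pₑ) = (0.6905 − 0.3520)/(1 − 0.3520) = 0.522

0.522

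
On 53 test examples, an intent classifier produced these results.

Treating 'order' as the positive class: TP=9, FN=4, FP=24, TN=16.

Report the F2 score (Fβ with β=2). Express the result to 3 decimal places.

0.529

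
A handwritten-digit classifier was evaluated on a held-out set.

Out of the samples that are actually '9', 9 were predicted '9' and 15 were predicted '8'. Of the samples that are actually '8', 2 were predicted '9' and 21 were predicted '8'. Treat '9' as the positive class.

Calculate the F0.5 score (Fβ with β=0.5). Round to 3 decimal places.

Fβ = (1+β²)·TP / ((1+β²)·TP + β²·FN + FP), with β²=1/4
= 1.25·9 / (1.25·9 + 0.25·15 + 2) = 0.662

0.662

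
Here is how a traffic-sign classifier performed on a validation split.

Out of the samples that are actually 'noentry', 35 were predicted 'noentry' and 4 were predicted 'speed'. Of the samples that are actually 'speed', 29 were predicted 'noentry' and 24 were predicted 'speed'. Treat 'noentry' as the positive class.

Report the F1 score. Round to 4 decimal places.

Precision = TP/(TP+FP) = 35/64 = 0.5469
Recall = TP/(TP+FN) = 35/39 = 0.8974
F1 = 2·TP/(2·TP+FP+FN) = 70/103 = 0.6796

0.6796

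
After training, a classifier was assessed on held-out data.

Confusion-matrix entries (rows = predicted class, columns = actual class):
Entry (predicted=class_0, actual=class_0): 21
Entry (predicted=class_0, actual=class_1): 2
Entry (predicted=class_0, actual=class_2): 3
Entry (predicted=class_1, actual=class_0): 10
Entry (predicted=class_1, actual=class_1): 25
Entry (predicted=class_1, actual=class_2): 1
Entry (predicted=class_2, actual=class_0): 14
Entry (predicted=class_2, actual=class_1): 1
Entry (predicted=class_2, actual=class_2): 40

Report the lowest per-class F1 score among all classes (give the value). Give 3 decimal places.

Per-class F1 score (2·TP/(2·TP+FP+FN)):
  class_0: TP=21, FP=2+3=5, FN=10+14=24 → 42/71 = 0.5915
  class_1: TP=25, FP=10+1=11, FN=2+1=3 → 50/64 = 0.7813
  class_2: TP=40, FP=14+1=15, FN=3+1=4 → 80/99 = 0.8081
Lowest is class 'class_0' with F1 score = 0.592.

0.592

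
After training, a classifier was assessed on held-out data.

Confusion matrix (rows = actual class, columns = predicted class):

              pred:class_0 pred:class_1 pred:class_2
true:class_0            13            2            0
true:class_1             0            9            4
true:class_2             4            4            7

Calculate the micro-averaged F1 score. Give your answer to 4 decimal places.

0.6744

Micro-averaging pools counts across classes: ΣTP=29, ΣFP=14, ΣFN=14.
Micro-F1 score = 2·TP/(2·TP+FP+FN) on pooled counts = 0.6744 (equals overall accuracy in single-label multiclass).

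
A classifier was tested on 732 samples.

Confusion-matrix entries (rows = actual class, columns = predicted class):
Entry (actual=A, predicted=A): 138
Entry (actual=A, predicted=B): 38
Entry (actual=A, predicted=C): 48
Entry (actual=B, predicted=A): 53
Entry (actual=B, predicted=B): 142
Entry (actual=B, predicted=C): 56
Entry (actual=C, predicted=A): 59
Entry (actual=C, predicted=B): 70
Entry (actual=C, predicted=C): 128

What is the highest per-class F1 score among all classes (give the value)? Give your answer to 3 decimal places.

0.582

Per-class F1 score (2·TP/(2·TP+FP+FN)):
  A: TP=138, FP=53+59=112, FN=38+48=86 → 276/474 = 0.5823
  B: TP=142, FP=38+70=108, FN=53+56=109 → 284/501 = 0.5669
  C: TP=128, FP=48+56=104, FN=59+70=129 → 256/489 = 0.5235
Highest is class 'A' with F1 score = 0.582.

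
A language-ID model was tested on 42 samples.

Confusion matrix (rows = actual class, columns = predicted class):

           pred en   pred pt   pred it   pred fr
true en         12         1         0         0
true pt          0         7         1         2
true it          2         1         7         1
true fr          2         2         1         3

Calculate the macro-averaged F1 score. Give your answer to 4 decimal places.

Per-class F1 score (2·TP/(2·TP+FP+FN)):
  en: TP=12, FP=0+2+2=4, FN=1+0+0=1 → 24/29 = 0.82759
  pt: TP=7, FP=1+1+2=4, FN=0+1+2=3 → 14/21 = 0.66667
  it: TP=7, FP=0+1+1=2, FN=2+1+1=4 → 14/20 = 0.70000
  fr: TP=3, FP=0+2+1=3, FN=2+2+1=5 → 6/14 = 0.42857
Macro-F1 score = mean = (0.82759 + 0.66667 + 0.70000 + 0.42857) / 4 = 0.6557

0.6557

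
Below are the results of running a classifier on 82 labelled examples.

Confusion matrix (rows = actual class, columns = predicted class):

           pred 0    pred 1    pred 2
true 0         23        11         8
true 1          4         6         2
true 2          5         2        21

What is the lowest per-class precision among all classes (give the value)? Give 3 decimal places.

Per-class precision (TP/(TP+FP)):
  0: TP=23, FP=4+5=9 → 23/32 = 0.7188
  1: TP=6, FP=11+2=13 → 6/19 = 0.3158
  2: TP=21, FP=8+2=10 → 21/31 = 0.6774
Lowest is class '1' with precision = 0.316.

0.316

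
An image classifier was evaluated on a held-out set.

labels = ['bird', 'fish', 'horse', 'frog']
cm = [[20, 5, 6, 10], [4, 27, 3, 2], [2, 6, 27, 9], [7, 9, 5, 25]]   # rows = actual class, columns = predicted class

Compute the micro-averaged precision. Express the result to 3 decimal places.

Micro-averaging pools counts across classes: ΣTP=99, ΣFP=68, ΣFN=68.
Micro-precision = TP/(TP+FP) on pooled counts = 0.593 (equals overall accuracy in single-label multiclass).

0.593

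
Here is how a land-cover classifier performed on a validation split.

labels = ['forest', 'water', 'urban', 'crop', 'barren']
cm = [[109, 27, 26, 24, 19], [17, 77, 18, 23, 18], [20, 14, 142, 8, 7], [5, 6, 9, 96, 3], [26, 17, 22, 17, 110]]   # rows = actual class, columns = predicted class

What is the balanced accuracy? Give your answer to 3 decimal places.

0.632

Balanced accuracy = mean of per-class recall.
  forest: recall = 109/205 = 0.5317
  water: recall = 77/153 = 0.5033
  urban: recall = 142/191 = 0.7435
  crop: recall = 96/119 = 0.8067
  barren: recall = 110/192 = 0.5729
Mean = (0.5317 + 0.5033 + 0.7435 + 0.8067 + 0.5729) / 5 = 0.632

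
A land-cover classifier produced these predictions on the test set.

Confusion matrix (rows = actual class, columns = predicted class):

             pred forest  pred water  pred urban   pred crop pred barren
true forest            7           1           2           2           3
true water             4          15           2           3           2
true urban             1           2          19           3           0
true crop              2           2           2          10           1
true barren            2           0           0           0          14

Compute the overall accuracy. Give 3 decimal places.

Accuracy = trace / total = (7+15+19+10+14=65) / 99 = 65/99 = 0.657

0.657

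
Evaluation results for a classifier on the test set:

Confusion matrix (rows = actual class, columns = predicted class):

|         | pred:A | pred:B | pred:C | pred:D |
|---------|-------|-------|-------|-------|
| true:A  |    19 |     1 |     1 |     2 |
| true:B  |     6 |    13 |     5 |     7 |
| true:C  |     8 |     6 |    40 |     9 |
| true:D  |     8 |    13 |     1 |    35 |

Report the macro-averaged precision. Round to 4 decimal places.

Per-class precision (TP/(TP+FP)):
  A: TP=19, FP=6+8+8=22 → 19/41 = 0.46341
  B: TP=13, FP=1+6+13=20 → 13/33 = 0.39394
  C: TP=40, FP=1+5+1=7 → 40/47 = 0.85106
  D: TP=35, FP=2+7+9=18 → 35/53 = 0.66038
Macro-precision = mean = (0.46341 + 0.39394 + 0.85106 + 0.66038) / 4 = 0.5922

0.5922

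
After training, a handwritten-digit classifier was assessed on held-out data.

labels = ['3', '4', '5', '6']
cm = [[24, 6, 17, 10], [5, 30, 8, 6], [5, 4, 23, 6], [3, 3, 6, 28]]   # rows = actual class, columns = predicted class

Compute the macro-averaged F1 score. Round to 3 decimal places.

0.571

Per-class F1 score (2·TP/(2·TP+FP+FN)):
  3: TP=24, FP=5+5+3=13, FN=6+17+10=33 → 48/94 = 0.5106
  4: TP=30, FP=6+4+3=13, FN=5+8+6=19 → 60/92 = 0.6522
  5: TP=23, FP=17+8+6=31, FN=5+4+6=15 → 46/92 = 0.5000
  6: TP=28, FP=10+6+6=22, FN=3+3+6=12 → 56/90 = 0.6222
Macro-F1 score = mean = (0.5106 + 0.6522 + 0.5000 + 0.6222) / 4 = 0.571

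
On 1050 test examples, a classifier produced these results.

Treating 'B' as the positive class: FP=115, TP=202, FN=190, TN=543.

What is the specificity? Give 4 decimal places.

0.8252

Specificity = TN/(TN+FP) = 543/(543+115) = 0.8252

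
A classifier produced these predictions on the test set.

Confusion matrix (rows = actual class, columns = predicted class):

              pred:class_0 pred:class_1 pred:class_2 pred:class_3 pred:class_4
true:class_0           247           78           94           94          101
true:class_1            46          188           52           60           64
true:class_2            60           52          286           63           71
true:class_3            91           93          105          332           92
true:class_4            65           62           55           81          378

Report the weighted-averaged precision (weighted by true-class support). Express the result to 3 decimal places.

0.494

Per-class precision (TP/(TP+FP)):
  class_0: TP=247, FP=46+60+91+65=262 → 247/509 = 0.4853
  class_1: TP=188, FP=78+52+93+62=285 → 188/473 = 0.3975
  class_2: TP=286, FP=94+52+105+55=306 → 286/592 = 0.4831
  class_3: TP=332, FP=94+60+63+81=298 → 332/630 = 0.5270
  class_4: TP=378, FP=101+64+71+92=328 → 378/706 = 0.5354
Weighted-precision = Σ (supportᵢ/N)·precisionᵢ with N=2910: (614/2910)·0.4853 + (410/2910)·0.3975 + (532/2910)·0.4831 + (713/2910)·0.5270 + (641/2910)·0.5354 = 0.494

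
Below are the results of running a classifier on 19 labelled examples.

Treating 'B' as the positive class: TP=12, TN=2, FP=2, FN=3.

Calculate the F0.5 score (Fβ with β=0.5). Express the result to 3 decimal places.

0.845

Fβ = (1+β²)·TP / ((1+β²)·TP + β²·FN + FP), with β²=1/4
= 1.25·12 / (1.25·12 + 0.25·3 + 2) = 0.845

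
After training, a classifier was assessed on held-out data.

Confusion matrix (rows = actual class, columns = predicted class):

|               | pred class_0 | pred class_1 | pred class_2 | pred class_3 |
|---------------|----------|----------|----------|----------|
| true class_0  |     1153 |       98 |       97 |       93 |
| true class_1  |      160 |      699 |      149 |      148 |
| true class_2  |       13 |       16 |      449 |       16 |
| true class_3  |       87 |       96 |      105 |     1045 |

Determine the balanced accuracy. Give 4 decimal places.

Balanced accuracy = mean of per-class recall.
  class_0: recall = 1153/1441 = 0.80014
  class_1: recall = 699/1156 = 0.60467
  class_2: recall = 449/494 = 0.90891
  class_3: recall = 1045/1333 = 0.78395
Mean = (0.80014 + 0.60467 + 0.90891 + 0.78395) / 4 = 0.7744

0.7744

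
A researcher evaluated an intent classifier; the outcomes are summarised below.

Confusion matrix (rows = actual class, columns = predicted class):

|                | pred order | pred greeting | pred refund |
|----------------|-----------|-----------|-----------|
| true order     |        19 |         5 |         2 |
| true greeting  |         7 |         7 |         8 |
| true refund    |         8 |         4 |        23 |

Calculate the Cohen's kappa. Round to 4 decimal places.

Observed agreement pₒ = trace/N = 49/83 = 0.59036
Expected agreement pₑ = Σ (rowᵢ·colᵢ)/N² = (26·34 + 22·16 + 35·33)/83² = 0.34708
κ = (pₒ − pₑ)/(1 − pₑ) = (0.59036 − 0.34708)/(1 − 0.34708) = 0.3726

0.3726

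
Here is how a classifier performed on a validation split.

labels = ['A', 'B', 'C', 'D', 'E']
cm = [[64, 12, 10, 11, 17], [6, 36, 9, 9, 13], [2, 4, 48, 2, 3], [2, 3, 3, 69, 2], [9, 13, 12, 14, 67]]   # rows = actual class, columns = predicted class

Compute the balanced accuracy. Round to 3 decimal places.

Balanced accuracy = mean of per-class recall.
  A: recall = 64/114 = 0.5614
  B: recall = 36/73 = 0.4932
  C: recall = 48/59 = 0.8136
  D: recall = 69/79 = 0.8734
  E: recall = 67/115 = 0.5826
Mean = (0.5614 + 0.4932 + 0.8136 + 0.8734 + 0.5826) / 5 = 0.665

0.665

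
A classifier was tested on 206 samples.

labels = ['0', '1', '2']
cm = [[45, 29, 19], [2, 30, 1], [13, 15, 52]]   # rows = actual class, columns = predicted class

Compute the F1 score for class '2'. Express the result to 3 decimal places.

0.684

Take TP from the diagonal, FP from the rest of the '2' prediction marginal, FN from the rest of the '2' actual marginal.
F1 score = 2·TP/(2·TP+FP+FN).
2: TP=52, FP=19+1=20, FN=13+15=28 → 104/152 = 0.6842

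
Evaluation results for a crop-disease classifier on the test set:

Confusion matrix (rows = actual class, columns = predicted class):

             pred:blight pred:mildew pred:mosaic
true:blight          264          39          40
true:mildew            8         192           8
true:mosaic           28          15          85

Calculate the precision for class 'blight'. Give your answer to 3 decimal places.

Treat 'blight' as positive and all other classes as negative.
precision = TP/(TP+FP).
blight: TP=264, FP=8+28=36 → 264/300 = 0.8800

0.880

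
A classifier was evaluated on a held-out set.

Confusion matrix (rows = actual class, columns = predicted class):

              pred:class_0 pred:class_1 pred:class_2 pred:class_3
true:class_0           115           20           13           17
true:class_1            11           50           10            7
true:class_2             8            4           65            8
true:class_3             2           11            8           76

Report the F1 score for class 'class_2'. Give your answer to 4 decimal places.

0.7182

F1 score = 2·TP/(2·TP+FP+FN).
class_2: TP=65, FP=13+10+8=31, FN=8+4+8=20 → 130/181 = 0.71823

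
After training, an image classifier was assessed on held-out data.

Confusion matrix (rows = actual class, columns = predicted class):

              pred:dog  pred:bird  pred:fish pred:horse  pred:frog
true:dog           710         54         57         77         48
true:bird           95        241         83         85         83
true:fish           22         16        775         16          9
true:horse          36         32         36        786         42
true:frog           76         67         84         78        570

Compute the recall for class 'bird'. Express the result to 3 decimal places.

Take TP from the diagonal, FP from the rest of the 'bird' prediction marginal, FN from the rest of the 'bird' actual marginal.
recall = TP/(TP+FN).
bird: TP=241, FN=95+83+85+83=346 → 241/587 = 0.4106

0.411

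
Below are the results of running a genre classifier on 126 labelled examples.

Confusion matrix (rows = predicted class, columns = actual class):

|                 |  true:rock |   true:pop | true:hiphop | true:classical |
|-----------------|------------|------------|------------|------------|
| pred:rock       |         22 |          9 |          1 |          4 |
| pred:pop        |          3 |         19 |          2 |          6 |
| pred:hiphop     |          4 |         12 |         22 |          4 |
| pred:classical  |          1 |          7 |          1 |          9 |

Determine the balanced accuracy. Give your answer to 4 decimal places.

0.5938

Balanced accuracy = mean of per-class recall.
  rock: recall = 22/30 = 0.73333
  pop: recall = 19/47 = 0.40426
  hiphop: recall = 22/26 = 0.84615
  classical: recall = 9/23 = 0.39130
Mean = (0.73333 + 0.40426 + 0.84615 + 0.39130) / 4 = 0.5938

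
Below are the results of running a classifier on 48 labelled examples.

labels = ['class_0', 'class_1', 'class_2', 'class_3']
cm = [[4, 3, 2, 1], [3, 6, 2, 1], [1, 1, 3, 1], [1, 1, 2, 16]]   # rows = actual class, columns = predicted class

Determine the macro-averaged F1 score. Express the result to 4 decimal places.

Per-class F1 score (2·TP/(2·TP+FP+FN)):
  class_0: TP=4, FP=3+1+1=5, FN=3+2+1=6 → 8/19 = 0.42105
  class_1: TP=6, FP=3+1+1=5, FN=3+2+1=6 → 12/23 = 0.52174
  class_2: TP=3, FP=2+2+2=6, FN=1+1+1=3 → 6/15 = 0.40000
  class_3: TP=16, FP=1+1+1=3, FN=1+1+2=4 → 32/39 = 0.82051
Macro-F1 score = mean = (0.42105 + 0.52174 + 0.40000 + 0.82051) / 4 = 0.5408

0.5408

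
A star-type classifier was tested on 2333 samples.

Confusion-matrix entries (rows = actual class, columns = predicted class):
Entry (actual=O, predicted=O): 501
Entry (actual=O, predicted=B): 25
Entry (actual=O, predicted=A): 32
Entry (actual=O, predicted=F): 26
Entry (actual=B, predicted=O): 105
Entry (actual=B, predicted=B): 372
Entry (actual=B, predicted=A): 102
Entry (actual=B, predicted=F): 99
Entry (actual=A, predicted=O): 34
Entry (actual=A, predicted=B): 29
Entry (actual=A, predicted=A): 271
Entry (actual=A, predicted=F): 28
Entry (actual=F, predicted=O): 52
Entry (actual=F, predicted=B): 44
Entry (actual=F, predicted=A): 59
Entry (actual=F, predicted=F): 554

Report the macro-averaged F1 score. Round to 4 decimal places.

0.7180

Per-class F1 score (2·TP/(2·TP+FP+FN)):
  O: TP=501, FP=105+34+52=191, FN=25+32+26=83 → 1002/1276 = 0.78527
  B: TP=372, FP=25+29+44=98, FN=105+102+99=306 → 744/1148 = 0.64808
  A: TP=271, FP=32+102+59=193, FN=34+29+28=91 → 542/826 = 0.65617
  F: TP=554, FP=26+99+28=153, FN=52+44+59=155 → 1108/1416 = 0.78249
Macro-F1 score = mean = (0.78527 + 0.64808 + 0.65617 + 0.78249) / 4 = 0.7180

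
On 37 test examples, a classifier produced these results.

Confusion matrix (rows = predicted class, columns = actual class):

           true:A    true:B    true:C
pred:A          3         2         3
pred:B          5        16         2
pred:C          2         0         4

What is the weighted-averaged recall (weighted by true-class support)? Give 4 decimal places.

0.6216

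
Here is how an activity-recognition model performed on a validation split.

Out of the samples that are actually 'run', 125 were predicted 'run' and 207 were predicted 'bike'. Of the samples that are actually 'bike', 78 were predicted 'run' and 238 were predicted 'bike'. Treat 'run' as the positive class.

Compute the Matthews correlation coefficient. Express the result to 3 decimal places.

MCC = (TP·TN − FP·FN) / √((TP+FP)(TP+FN)(TN+FP)(TN+FN))
Numerator = 125·238 − 78·207 = 13604
Denominator = √(203·332·316·445) = √9477225520 = 97351.0427
MCC = 13604 / 97351.0427 = 0.140

0.140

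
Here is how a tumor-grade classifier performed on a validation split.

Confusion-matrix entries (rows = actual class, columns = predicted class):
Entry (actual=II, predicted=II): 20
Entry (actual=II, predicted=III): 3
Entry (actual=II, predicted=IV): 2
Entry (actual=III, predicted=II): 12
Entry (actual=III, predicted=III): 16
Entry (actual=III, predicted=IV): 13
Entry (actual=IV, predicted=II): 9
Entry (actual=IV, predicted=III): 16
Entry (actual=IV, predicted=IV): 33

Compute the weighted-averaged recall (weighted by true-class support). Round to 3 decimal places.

Per-class recall (TP/(TP+FN)):
  II: TP=20, FN=3+2=5 → 20/25 = 0.8000
  III: TP=16, FN=12+13=25 → 16/41 = 0.3902
  IV: TP=33, FN=9+16=25 → 33/58 = 0.5690
Weighted-recall = Σ (supportᵢ/N)·recallᵢ with N=124: (25/124)·0.8000 + (41/124)·0.3902 + (58/124)·0.5690 = 0.556

0.556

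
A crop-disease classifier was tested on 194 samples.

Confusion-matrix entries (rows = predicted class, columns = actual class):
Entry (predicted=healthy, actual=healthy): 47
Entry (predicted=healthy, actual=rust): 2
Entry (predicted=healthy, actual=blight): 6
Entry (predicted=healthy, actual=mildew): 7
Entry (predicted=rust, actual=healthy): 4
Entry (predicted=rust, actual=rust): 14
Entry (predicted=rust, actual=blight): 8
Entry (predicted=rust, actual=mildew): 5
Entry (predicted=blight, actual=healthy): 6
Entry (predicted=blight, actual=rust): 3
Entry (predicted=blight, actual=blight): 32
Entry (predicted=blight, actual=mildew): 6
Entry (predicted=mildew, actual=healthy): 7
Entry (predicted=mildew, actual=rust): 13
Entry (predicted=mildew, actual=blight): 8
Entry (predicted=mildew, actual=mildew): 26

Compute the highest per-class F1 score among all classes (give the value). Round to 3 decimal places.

0.746

Per-class F1 score (2·TP/(2·TP+FP+FN)):
  healthy: TP=47, FP=2+6+7=15, FN=4+6+7=17 → 94/126 = 0.7460
  rust: TP=14, FP=4+8+5=17, FN=2+3+13=18 → 28/63 = 0.4444
  blight: TP=32, FP=6+3+6=15, FN=6+8+8=22 → 64/101 = 0.6337
  mildew: TP=26, FP=7+13+8=28, FN=7+5+6=18 → 52/98 = 0.5306
Highest is class 'healthy' with F1 score = 0.746.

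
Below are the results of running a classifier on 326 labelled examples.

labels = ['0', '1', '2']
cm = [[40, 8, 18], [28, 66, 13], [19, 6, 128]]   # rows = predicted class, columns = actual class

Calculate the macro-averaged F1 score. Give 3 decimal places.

Per-class F1 score (2·TP/(2·TP+FP+FN)):
  0: TP=40, FP=8+18=26, FN=28+19=47 → 80/153 = 0.5229
  1: TP=66, FP=28+13=41, FN=8+6=14 → 132/187 = 0.7059
  2: TP=128, FP=19+6=25, FN=18+13=31 → 256/312 = 0.8205
Macro-F1 score = mean = (0.5229 + 0.7059 + 0.8205) / 3 = 0.683

0.683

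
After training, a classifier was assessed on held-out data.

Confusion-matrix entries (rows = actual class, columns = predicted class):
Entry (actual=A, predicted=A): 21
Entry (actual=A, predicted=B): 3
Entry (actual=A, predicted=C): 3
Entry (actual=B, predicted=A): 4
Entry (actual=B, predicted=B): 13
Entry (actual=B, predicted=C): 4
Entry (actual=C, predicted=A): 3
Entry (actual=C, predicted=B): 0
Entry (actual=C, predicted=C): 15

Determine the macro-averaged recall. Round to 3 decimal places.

0.743

Per-class recall (TP/(TP+FN)):
  A: TP=21, FN=3+3=6 → 21/27 = 0.7778
  B: TP=13, FN=4+4=8 → 13/21 = 0.6190
  C: TP=15, FN=3+0=3 → 15/18 = 0.8333
Macro-recall = mean = (0.7778 + 0.6190 + 0.8333) / 3 = 0.743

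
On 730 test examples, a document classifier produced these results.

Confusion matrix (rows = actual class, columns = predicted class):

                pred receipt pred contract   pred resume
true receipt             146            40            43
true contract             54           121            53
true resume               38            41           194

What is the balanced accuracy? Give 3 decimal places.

0.626

Balanced accuracy = mean of per-class recall.
  receipt: recall = 146/229 = 0.6376
  contract: recall = 121/228 = 0.5307
  resume: recall = 194/273 = 0.7106
Mean = (0.6376 + 0.5307 + 0.7106) / 3 = 0.626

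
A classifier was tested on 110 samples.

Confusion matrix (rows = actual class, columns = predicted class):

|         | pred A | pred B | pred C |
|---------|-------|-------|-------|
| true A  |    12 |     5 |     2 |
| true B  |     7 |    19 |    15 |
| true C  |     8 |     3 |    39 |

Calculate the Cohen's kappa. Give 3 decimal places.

Observed agreement pₒ = trace/N = 70/110 = 0.6364
Expected agreement pₑ = Σ (rowᵢ·colᵢ)/N² = (19·27 + 41·27 + 50·56)/110² = 0.3653
κ = (pₒ − pₑ)/(1 − pₑ) = (0.6364 − 0.3653)/(1 − 0.3653) = 0.427

0.427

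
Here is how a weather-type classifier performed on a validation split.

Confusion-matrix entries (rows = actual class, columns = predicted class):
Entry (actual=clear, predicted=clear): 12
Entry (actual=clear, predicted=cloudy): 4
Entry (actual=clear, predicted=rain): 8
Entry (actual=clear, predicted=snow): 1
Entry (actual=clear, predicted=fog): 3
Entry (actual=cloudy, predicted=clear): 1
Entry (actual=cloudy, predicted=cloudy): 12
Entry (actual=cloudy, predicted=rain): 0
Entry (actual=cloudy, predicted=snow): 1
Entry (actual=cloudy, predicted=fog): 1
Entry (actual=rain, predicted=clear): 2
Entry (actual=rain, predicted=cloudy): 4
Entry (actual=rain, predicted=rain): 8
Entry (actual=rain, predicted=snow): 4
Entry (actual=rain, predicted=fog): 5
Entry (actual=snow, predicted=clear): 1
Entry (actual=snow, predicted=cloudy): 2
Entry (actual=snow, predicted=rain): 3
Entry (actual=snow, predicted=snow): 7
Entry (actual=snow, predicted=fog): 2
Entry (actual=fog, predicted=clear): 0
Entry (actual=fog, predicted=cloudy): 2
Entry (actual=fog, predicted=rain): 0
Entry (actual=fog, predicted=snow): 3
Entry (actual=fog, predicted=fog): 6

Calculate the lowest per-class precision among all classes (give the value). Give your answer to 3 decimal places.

Per-class precision (TP/(TP+FP)):
  clear: TP=12, FP=1+2+1+0=4 → 12/16 = 0.7500
  cloudy: TP=12, FP=4+4+2+2=12 → 12/24 = 0.5000
  rain: TP=8, FP=8+0+3+0=11 → 8/19 = 0.4211
  snow: TP=7, FP=1+1+4+3=9 → 7/16 = 0.4375
  fog: TP=6, FP=3+1+5+2=11 → 6/17 = 0.3529
Lowest is class 'fog' with precision = 0.353.

0.353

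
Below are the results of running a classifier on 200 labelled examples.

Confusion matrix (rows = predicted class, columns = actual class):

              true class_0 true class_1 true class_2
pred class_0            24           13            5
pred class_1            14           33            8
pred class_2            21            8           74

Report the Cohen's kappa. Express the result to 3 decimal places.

0.461

Observed agreement pₒ = trace/N = 131/200 = 0.6550
Expected agreement pₑ = Σ (rowᵢ·colᵢ)/N² = (59·42 + 54·55 + 87·103)/200² = 0.3602
κ = (pₒ − pₑ)/(1 − pₑ) = (0.6550 − 0.3602)/(1 − 0.3602) = 0.461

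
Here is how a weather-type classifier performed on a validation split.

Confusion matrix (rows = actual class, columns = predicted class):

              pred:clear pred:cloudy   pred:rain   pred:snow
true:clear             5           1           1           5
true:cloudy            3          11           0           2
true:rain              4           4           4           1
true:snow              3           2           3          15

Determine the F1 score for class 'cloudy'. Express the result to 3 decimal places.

F1 score = 2·TP/(2·TP+FP+FN).
cloudy: TP=11, FP=1+4+2=7, FN=3+0+2=5 → 22/34 = 0.6471

0.647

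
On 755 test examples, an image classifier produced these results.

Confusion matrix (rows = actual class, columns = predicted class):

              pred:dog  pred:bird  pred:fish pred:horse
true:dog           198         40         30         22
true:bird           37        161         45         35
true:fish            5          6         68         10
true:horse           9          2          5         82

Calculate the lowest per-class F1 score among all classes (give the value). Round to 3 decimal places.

0.574

Per-class F1 score (2·TP/(2·TP+FP+FN)):
  dog: TP=198, FP=37+5+9=51, FN=40+30+22=92 → 396/539 = 0.7347
  bird: TP=161, FP=40+6+2=48, FN=37+45+35=117 → 322/487 = 0.6612
  fish: TP=68, FP=30+45+5=80, FN=5+6+10=21 → 136/237 = 0.5738
  horse: TP=82, FP=22+35+10=67, FN=9+2+5=16 → 164/247 = 0.6640
Lowest is class 'fish' with F1 score = 0.574.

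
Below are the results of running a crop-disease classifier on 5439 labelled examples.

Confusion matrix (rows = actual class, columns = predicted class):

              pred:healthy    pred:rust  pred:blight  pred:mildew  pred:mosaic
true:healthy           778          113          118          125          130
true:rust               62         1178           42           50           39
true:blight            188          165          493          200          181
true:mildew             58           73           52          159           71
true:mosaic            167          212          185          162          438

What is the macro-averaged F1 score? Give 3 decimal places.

Per-class F1 score (2·TP/(2·TP+FP+FN)):
  healthy: TP=778, FP=62+188+58+167=475, FN=113+118+125+130=486 → 1556/2517 = 0.6182
  rust: TP=1178, FP=113+165+73+212=563, FN=62+42+50+39=193 → 2356/3112 = 0.7571
  blight: TP=493, FP=118+42+52+185=397, FN=188+165+200+181=734 → 986/2117 = 0.4658
  mildew: TP=159, FP=125+50+200+162=537, FN=58+73+52+71=254 → 318/1109 = 0.2867
  mosaic: TP=438, FP=130+39+181+71=421, FN=167+212+185+162=726 → 876/2023 = 0.4330
Macro-F1 score = mean = (0.6182 + 0.7571 + 0.4658 + 0.2867 + 0.4330) / 5 = 0.512

0.512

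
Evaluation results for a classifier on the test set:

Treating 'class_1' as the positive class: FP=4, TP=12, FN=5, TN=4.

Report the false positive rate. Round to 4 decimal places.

0.5000

FPR = FP/(FP+TN) = 4/(4+4) = 0.5000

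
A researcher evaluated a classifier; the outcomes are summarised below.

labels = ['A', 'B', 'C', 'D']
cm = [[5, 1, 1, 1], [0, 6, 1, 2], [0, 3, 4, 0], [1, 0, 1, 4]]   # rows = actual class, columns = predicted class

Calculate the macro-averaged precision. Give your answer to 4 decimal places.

0.6440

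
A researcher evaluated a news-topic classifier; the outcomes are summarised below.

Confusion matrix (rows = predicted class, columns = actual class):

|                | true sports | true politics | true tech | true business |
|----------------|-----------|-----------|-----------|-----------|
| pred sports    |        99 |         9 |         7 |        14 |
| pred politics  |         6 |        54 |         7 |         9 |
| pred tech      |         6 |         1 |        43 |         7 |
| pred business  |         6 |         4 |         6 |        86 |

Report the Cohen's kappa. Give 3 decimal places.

Observed agreement pₒ = trace/N = 282/364 = 0.7747
Expected agreement pₑ = Σ (rowᵢ·colᵢ)/N² = (117·129 + 68·76 + 63·57 + 116·102)/364² = 0.2693
κ = (pₒ − pₑ)/(1 − pₑ) = (0.7747 − 0.2693)/(1 − 0.2693) = 0.692

0.692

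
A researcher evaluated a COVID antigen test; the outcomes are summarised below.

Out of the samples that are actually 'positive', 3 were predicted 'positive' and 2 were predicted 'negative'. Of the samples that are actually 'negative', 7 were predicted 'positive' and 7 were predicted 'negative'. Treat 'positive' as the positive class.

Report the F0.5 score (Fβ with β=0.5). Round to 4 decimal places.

0.3333

Fβ = (1+β²)·TP / ((1+β²)·TP + β²·FN + FP), with β²=1/4
= 1.25·3 / (1.25·3 + 0.25·2 + 7) = 0.3333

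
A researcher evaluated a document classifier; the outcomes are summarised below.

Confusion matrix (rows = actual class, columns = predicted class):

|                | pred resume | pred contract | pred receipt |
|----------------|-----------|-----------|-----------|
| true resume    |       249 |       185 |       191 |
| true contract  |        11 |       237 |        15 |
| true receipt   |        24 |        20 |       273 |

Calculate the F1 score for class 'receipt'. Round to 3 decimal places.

0.686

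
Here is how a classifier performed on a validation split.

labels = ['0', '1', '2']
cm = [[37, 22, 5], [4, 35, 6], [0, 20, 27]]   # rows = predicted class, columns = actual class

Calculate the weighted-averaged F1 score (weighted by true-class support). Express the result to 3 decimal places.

Per-class F1 score (2·TP/(2·TP+FP+FN)):
  0: TP=37, FP=22+5=27, FN=4+0=4 → 74/105 = 0.7048
  1: TP=35, FP=4+6=10, FN=22+20=42 → 70/122 = 0.5738
  2: TP=27, FP=0+20=20, FN=5+6=11 → 54/85 = 0.6353
Weighted-F1 score = Σ (supportᵢ/N)·F1 scoreᵢ with N=156: (41/156)·0.7048 + (77/156)·0.5738 + (38/156)·0.6353 = 0.623

0.623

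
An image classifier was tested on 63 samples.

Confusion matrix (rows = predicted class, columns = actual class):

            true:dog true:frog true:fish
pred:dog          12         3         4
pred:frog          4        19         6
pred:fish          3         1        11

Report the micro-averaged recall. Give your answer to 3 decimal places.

Micro-averaging pools counts across classes: ΣTP=42, ΣFP=21, ΣFN=21.
Micro-recall = TP/(TP+FN) on pooled counts = 0.667 (equals overall accuracy in single-label multiclass).

0.667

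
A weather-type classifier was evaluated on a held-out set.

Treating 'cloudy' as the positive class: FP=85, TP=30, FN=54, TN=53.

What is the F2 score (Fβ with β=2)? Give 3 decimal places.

Fβ = (1+β²)·TP / ((1+β²)·TP + β²·FN + FP), with β²=4
= 5·30 / (5·30 + 4·54 + 85) = 0.333

0.333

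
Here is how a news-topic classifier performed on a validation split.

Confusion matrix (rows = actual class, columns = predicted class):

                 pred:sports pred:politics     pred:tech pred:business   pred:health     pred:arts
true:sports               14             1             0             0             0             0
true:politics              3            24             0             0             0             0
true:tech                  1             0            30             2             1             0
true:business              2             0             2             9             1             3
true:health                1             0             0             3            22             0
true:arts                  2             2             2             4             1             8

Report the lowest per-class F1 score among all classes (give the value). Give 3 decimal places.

Per-class F1 score (2·TP/(2·TP+FP+FN)):
  sports: TP=14, FP=3+1+2+1+2=9, FN=1+0+0+0+0=1 → 28/38 = 0.7368
  politics: TP=24, FP=1+0+0+0+2=3, FN=3+0+0+0+0=3 → 48/54 = 0.8889
  tech: TP=30, FP=0+0+2+0+2=4, FN=1+0+2+1+0=4 → 60/68 = 0.8824
  business: TP=9, FP=0+0+2+3+4=9, FN=2+0+2+1+3=8 → 18/35 = 0.5143
  health: TP=22, FP=0+0+1+1+1=3, FN=1+0+0+3+0=4 → 44/51 = 0.8627
  arts: TP=8, FP=0+0+0+3+0=3, FN=2+2+2+4+1=11 → 16/30 = 0.5333
Lowest is class 'business' with F1 score = 0.514.

0.514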